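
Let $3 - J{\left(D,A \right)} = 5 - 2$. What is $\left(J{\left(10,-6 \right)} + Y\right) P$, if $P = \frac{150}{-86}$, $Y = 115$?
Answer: $- \frac{8625}{43} \approx -200.58$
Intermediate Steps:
$J{\left(D,A \right)} = 0$ ($J{\left(D,A \right)} = 3 - \left(5 - 2\right) = 3 - 3 = 0$)
$P = - \frac{75}{43}$ ($P = 150 \left(- \frac{1}{86}\right) = - \frac{75}{43} \approx -1.7442$)
$\left(J{\left(10,-6 \right)} + Y\right) P = \left(0 + 115\right) \left(- \frac{75}{43}\right) = 115 \left(- \frac{75}{43}\right) = - \frac{8625}{43}$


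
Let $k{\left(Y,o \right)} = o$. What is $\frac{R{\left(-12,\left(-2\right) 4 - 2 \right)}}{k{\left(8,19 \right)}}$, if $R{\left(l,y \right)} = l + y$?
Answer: $- \frac{22}{19} \approx -1.1579$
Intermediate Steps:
$\frac{R{\left(-12,\left(-2\right) 4 - 2 \right)}}{k{\left(8,19 \right)}} = \frac{-12 - 10}{19} = \left(-12 - 10\right) \frac{1}{19} = \left(-22\right) \frac{1}{19} = - \frac{22}{19}$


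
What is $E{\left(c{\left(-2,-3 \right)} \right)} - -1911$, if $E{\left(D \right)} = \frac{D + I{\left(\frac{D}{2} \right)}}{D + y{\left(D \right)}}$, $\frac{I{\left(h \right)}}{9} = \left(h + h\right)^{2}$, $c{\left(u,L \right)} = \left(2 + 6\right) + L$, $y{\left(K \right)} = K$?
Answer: $1934$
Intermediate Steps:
$c{\left(u,L \right)} = 8 + L$
$I{\left(h \right)} = 36 h^{2}$ ($I{\left(h \right)} = 9 \left(h + h\right)^{2} = 9 \left(2 h\right)^{2} = 9 \cdot 4 h^{2} = 36 h^{2}$)
$E{\left(D \right)} = \frac{D + 9 D^{2}}{2 D}$ ($E{\left(D \right)} = \frac{D + 36 \left(\frac{D}{2}\right)^{2}}{D + D} = \frac{D + 36 \left(D \frac{1}{2}\right)^{2}}{2 D} = \left(D + 36 \left(\frac{D}{2}\right)^{2}\right) \frac{1}{2 D} = \left(D + 36 \frac{D^{2}}{4}\right) \frac{1}{2 D} = \left(D + 9 D^{2}\right) \frac{1}{2 D} = \frac{D + 9 D^{2}}{2 D}$)
$E{\left(c{\left(-2,-3 \right)} \right)} - -1911 = \left(\frac{1}{2} + \frac{9 \left(8 - 3\right)}{2}\right) - -1911 = \left(\frac{1}{2} + \frac{9}{2} \cdot 5\right) + 1911 = \left(\frac{1}{2} + \frac{45}{2}\right) + 1911 = 23 + 1911 = 1934$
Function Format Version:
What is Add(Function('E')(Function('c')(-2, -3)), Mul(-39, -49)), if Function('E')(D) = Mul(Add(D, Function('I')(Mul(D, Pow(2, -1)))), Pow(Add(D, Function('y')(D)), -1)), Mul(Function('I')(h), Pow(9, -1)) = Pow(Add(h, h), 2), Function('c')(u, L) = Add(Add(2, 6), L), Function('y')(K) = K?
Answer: 1934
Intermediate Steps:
Function('c')(u, L) = Add(8, L)
Function('I')(h) = Mul(36, Pow(h, 2)) (Function('I')(h) = Mul(9, Pow(Add(h, h), 2)) = Mul(9, Pow(Mul(2, h), 2)) = Mul(9, Mul(4, Pow(h, 2))) = Mul(36, Pow(h, 2)))
Function('E')(D) = Mul(Rational(1, 2), Pow(D, -1), Add(D, Mul(9, Pow(D, 2)))) (Function('E')(D) = Mul(Add(D, Mul(36, Pow(Mul(D, Pow(2, -1)), 2))), Pow(Add(D, D), -1)) = Mul(Add(D, Mul(36, Pow(Mul(D, Rational(1, 2)), 2))), Pow(Mul(2, D), -1)) = Mul(Add(D, Mul(36, Pow(Mul(Rational(1, 2), D), 2))), Mul(Rational(1, 2), Pow(D, -1))) = Mul(Add(D, Mul(36, Mul(Rational(1, 4), Pow(D, 2)))), Mul(Rational(1, 2), Pow(D, -1))) = Mul(Add(D, Mul(9, Pow(D, 2))), Mul(Rational(1, 2), Pow(D, -1))) = Mul(Rational(1, 2), Pow(D, -1), Add(D, Mul(9, Pow(D, 2)))))
Add(Function('E')(Function('c')(-2, -3)), Mul(-39, -49)) = Add(Add(Rational(1, 2), Mul(Rational(9, 2), Add(8, -3))), Mul(-39, -49)) = Add(Add(Rational(1, 2), Mul(Rational(9, 2), 5)), 1911) = Add(Add(Rational(1, 2), Rational(45, 2)), 1911) = Add(23, 1911) = 1934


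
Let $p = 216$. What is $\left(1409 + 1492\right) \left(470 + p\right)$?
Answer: $1990086$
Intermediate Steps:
$\left(1409 + 1492\right) \left(470 + p\right) = \left(1409 + 1492\right) \left(470 + 216\right) = 2901 \cdot 686 = 1990086$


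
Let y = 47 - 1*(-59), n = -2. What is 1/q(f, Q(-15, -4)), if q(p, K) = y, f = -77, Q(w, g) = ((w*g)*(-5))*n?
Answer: 1/106 ≈ 0.0094340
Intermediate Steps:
Q(w, g) = 10*g*w (Q(w, g) = ((w*g)*(-5))*(-2) = ((g*w)*(-5))*(-2) = -5*g*w*(-2) = 10*g*w)
y = 106 (y = 47 + 59 = 106)
q(p, K) = 106
1/q(f, Q(-15, -4)) = 1/106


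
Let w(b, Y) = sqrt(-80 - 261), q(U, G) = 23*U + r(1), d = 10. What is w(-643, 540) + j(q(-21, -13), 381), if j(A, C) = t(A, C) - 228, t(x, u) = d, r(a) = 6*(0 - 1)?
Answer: -218 + I*sqrt(341) ≈ -218.0 + 18.466*I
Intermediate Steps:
r(a) = -6 (r(a) = 6*(-1) = -6)
t(x, u) = 10
q(U, G) = -6 + 23*U (q(U, G) = 23*U - 6 = -6 + 23*U)
w(b, Y) = I*sqrt(341) (w(b, Y) = sqrt(-341) = I*sqrt(341))
j(A, C) = -218 (j(A, C) = 10 - 228 = -218)
w(-643, 540) + j(q(-21, -13), 381) = I*sqrt(341) - 218 = -218 + I*sqrt(341)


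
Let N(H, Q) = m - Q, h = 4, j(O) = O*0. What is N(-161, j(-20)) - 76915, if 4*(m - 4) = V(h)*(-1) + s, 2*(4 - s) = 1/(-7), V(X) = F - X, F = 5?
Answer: -4306973/56 ≈ -76910.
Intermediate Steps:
j(O) = 0
V(X) = 5 - X
s = 57/14 (s = 4 - ½/(-7) = 4 - ½*(-⅐) = 4 + 1/14 = 57/14 ≈ 4.0714)
m = 267/56 (m = 4 + ((5 - 1*4)*(-1) + 57/14)/4 = 4 + ((5 - 4)*(-1) + 57/14)/4 = 4 + (1*(-1) + 57/14)/4 = 4 + (-1 + 57/14)/4 = 4 + (¼)*(43/14) = 4 + 43/56 = 267/56 ≈ 4.7679)
N(H, Q) = 267/56 - Q
N(-161, j(-20)) - 76915 = (267/56 - 1*0) - 76915 = (267/56 + 0) - 76915 = 267/56 - 76915 = -4306973/56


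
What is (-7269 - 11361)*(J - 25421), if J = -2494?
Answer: 520056450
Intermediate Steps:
(-7269 - 11361)*(J - 25421) = (-7269 - 11361)*(-2494 - 25421) = -18630*(-27915) = 520056450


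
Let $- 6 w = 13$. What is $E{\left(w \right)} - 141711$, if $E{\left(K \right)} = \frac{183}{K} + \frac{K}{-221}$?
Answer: $- \frac{188020769}{1326} \approx -1.418 \cdot 10^{5}$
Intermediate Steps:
$w = - \frac{13}{6}$ ($w = \left(- \frac{1}{6}\right) 13 = - \frac{13}{6} \approx -2.1667$)
$E{\left(K \right)} = \frac{183}{K} - \frac{K}{221}$ ($E{\left(K \right)} = \frac{183}{K} + K \left(- \frac{1}{221}\right) = \frac{183}{K} - \frac{K}{221}$)
$E{\left(w \right)} - 141711 = \left(\frac{183}{- \frac{13}{6}} - - \frac{1}{102}\right) - 141711 = \left(183 \left(- \frac{6}{13}\right) + \frac{1}{102}\right) - 141711 = \left(- \frac{1098}{13} + \frac{1}{102}\right) - 141711 = - \frac{111983}{1326} - 141711 = - \frac{188020769}{1326}$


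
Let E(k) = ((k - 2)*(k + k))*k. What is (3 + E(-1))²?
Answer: 9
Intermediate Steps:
E(k) = 2*k²*(-2 + k) (E(k) = ((-2 + k)*(2*k))*k = (2*k*(-2 + k))*k = 2*k²*(-2 + k))
(3 + E(-1))² = (3 + 2*(-1)²*(-2 - 1))² = (3 + 2*1*(-3))² = (3 - 6)² = (-3)² = 9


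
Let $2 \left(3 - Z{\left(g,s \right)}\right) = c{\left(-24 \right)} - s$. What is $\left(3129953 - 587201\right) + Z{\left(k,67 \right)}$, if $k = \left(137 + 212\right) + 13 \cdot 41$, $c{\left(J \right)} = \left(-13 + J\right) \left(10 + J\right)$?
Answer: $\frac{5085059}{2} \approx 2.5425 \cdot 10^{6}$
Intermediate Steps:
$k = 882$ ($k = 349 + 533 = 882$)
$Z{\left(g,s \right)} = -256 + \frac{s}{2}$ ($Z{\left(g,s \right)} = 3 - \frac{\left(-130 + \left(-24\right)^{2} - -72\right) - s}{2} = 3 - \frac{\left(-130 + 576 + 72\right) - s}{2} = 3 - \frac{518 - s}{2} = 3 + \left(-259 + \frac{s}{2}\right) = -256 + \frac{s}{2}$)
$\left(3129953 - 587201\right) + Z{\left(k,67 \right)} = \left(3129953 - 587201\right) + \left(-256 + \frac{1}{2} \cdot 67\right) = 2542752 + \left(-256 + \frac{67}{2}\right) = 2542752 - \frac{445}{2} = \frac{5085059}{2}$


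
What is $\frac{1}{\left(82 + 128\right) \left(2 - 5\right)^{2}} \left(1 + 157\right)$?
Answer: $\frac{79}{945} \approx 0.083598$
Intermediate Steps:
$\frac{1}{\left(82 + 128\right) \left(2 - 5\right)^{2}} \left(1 + 157\right) = \frac{1}{210 \left(-3\right)^{2}} \cdot 158 = \frac{1}{210 \cdot 9} \cdot 158 = \frac{1}{210} \cdot \frac{1}{9} \cdot 158 = \frac{1}{1890} \cdot 158 = \frac{79}{945}$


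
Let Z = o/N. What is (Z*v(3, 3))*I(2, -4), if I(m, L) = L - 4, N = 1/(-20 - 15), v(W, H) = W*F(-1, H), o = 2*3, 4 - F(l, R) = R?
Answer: 5040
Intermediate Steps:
F(l, R) = 4 - R
o = 6
v(W, H) = W*(4 - H)
N = -1/35 (N = 1/(-35) = -1/35 ≈ -0.028571)
Z = -210 (Z = 6/(-1/35) = 6*(-35) = -210)
I(m, L) = -4 + L
(Z*v(3, 3))*I(2, -4) = (-630*(4 - 1*3))*(-4 - 4) = -630*(4 - 3)*(-8) = -630*(-8) = 5040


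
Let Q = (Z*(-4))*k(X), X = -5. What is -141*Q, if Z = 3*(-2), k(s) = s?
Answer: 16920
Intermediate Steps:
Z = -6
Q = -120 (Q = -6*(-4)*(-5) = 24*(-5) = -120)
-141*Q = -141*(-120) = 16920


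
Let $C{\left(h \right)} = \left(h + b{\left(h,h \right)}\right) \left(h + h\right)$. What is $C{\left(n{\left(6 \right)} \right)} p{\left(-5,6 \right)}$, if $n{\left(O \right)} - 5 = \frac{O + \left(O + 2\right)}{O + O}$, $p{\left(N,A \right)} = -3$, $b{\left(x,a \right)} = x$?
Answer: $- \frac{1369}{3} \approx -456.33$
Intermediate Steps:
$n{\left(O \right)} = 5 + \frac{2 + 2 O}{2 O}$ ($n{\left(O \right)} = 5 + \frac{O + \left(O + 2\right)}{O + O} = 5 + \frac{O + \left(2 + O\right)}{2 O} = 5 + \left(2 + 2 O\right) \frac{1}{2 O} = 5 + \frac{2 + 2 O}{2 O}$)
$C{\left(h \right)} = 4 h^{2}$ ($C{\left(h \right)} = \left(h + h\right) \left(h + h\right) = 2 h 2 h = 4 h^{2}$)
$C{\left(n{\left(6 \right)} \right)} p{\left(-5,6 \right)} = 4 \left(6 + \frac{1}{6}\right)^{2} \left(-3\right) = 4 \left(\frac{37}{6}\right)^{2} \left(-3\right) = 4 \cdot \frac{1369}{36} \left(-3\right) = \frac{1369}{9} \left(-3\right) = - \frac{1369}{3}$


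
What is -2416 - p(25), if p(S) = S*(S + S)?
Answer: -3666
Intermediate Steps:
p(S) = 2*S**2 (p(S) = S*(2*S) = 2*S**2)
-2416 - p(25) = -2416 - 2*25**2 = -2416 - 2*625 = -2416 - 1*1250 = -2416 - 1250 = -3666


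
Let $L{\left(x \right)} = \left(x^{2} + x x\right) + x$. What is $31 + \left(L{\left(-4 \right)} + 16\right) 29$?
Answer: $1307$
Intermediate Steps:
$L{\left(x \right)} = x + 2 x^{2}$ ($L{\left(x \right)} = \left(x^{2} + x^{2}\right) + x = 2 x^{2} + x = x + 2 x^{2}$)
$31 + \left(L{\left(-4 \right)} + 16\right) 29 = 31 + \left(- 4 \left(1 + 2 \left(-4\right)\right) + 16\right) 29 = 31 + \left(- 4 \left(1 - 8\right) + 16\right) 29 = 31 + \left(\left(-4\right) \left(-7\right) + 16\right) 29 = 31 + \left(28 + 16\right) 29 = 31 + 44 \cdot 29 = 31 + 1276 = 1307$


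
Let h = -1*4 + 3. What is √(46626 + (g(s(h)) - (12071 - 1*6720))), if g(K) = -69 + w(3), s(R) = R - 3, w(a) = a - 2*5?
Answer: √41199 ≈ 202.98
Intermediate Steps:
h = -1 (h = -4 + 3 = -1)
w(a) = -10 + a (w(a) = a - 10 = -10 + a)
s(R) = -3 + R
g(K) = -76 (g(K) = -69 + (-10 + 3) = -69 - 7 = -76)
√(46626 + (g(s(h)) - (12071 - 1*6720))) = √(46626 + (-76 - (12071 - 1*6720))) = √(46626 + (-76 - (12071 - 6720))) = √(46626 + (-76 - 1*5351)) = √(46626 + (-76 - 5351)) = √(46626 - 5427) = √41199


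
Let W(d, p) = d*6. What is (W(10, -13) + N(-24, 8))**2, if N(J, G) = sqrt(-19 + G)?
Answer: (60 + I*sqrt(11))**2 ≈ 3589.0 + 398.0*I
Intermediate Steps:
W(d, p) = 6*d
(W(10, -13) + N(-24, 8))**2 = (6*10 + sqrt(-19 + 8))**2 = (60 + sqrt(-11))**2 = (60 + I*sqrt(11))**2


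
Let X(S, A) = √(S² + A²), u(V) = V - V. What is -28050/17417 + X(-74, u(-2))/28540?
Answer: -399629071/248540590 ≈ -1.6079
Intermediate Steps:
u(V) = 0
X(S, A) = √(A² + S²)
-28050/17417 + X(-74, u(-2))/28540 = -28050/17417 + √(0² + (-74)²)/28540 = -28050*1/17417 + √(0 + 5476)*(1/28540) = -28050/17417 + √5476*(1/28540) = -28050/17417 + 74*(1/28540) = -28050/17417 + 37/14270 = -399629071/248540590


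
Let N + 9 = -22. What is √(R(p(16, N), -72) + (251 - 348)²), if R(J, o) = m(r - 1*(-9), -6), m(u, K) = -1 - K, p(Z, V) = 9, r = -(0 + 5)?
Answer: 3*√1046 ≈ 97.026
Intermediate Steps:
N = -31 (N = -9 - 22 = -31)
r = -5 (r = -1*5 = -5)
R(J, o) = 5 (R(J, o) = -1 - 1*(-6) = -1 + 6 = 5)
√(R(p(16, N), -72) + (251 - 348)²) = √(5 + (251 - 348)²) = √(5 + (-97)²) = √(5 + 9409) = √9414 = 3*√1046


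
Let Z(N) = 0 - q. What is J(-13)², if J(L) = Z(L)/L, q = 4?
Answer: 16/169 ≈ 0.094675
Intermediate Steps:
Z(N) = -4 (Z(N) = 0 - 1*4 = 0 - 4 = -4)
J(L) = -4/L
J(-13)² = (-4/(-13))² = (-4*(-1/13))² = (4/13)² = 16/169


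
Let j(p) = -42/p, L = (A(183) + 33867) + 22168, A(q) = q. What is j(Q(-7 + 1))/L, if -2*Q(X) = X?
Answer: -7/28109 ≈ -0.00024903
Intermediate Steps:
Q(X) = -X/2
L = 56218 (L = (183 + 33867) + 22168 = 34050 + 22168 = 56218)
j(Q(-7 + 1))/L = -42*(-2/(-7 + 1))/56218 = -42/((-½*(-6)))*(1/56218) = -42/3*(1/56218) = -42*⅓*(1/56218) = -14*1/56218 = -7/28109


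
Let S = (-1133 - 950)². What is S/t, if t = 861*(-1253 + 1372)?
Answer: 4338889/102459 ≈ 42.348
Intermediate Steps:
t = 102459 (t = 861*119 = 102459)
S = 4338889 (S = (-2083)² = 4338889)
S/t = 4338889/102459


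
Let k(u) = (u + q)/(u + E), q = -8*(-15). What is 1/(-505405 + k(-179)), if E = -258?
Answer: -437/220861926 ≈ -1.9786e-6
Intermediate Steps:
q = 120
k(u) = (120 + u)/(-258 + u) (k(u) = (u + 120)/(u - 258) = (120 + u)/(-258 + u))
1/(-505405 + k(-179)) = 1/(-505405 + (120 - 179)/(-258 - 179)) = 1/(-505405 - 59/(-437)) = 1/(-505405 - 1/437*(-59)) = 1/(-505405 + 59/437) = 1/(-220861926/437) = -437/220861926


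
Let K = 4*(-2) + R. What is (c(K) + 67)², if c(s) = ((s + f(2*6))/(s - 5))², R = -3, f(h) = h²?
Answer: 1213895281/65536 ≈ 18523.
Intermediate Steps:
K = -11 (K = 4*(-2) - 3 = -8 - 3 = -11)
c(s) = (144 + s)²/(-5 + s)² (c(s) = ((s + (2*6)²)/(s - 5))² = ((s + 12²)/(-5 + s))² = ((s + 144)/(-5 + s))² = ((144 + s)/(-5 + s))² = (144 + s)²/(-5 + s)²)
(c(K) + 67)² = ((144 - 11)²/(-5 - 11)² + 67)² = (133²/(-16)² + 67)² = ((1/256)*17689 + 67)² = (17689/256 + 67)² = (34841/256)² = 1213895281/65536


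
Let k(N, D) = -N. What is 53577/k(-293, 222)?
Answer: 53577/293 ≈ 182.86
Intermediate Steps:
53577/k(-293, 222) = 53577/((-1*(-293))) = 53577/293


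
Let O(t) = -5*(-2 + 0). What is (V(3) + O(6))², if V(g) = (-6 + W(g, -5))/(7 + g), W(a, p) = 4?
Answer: 2401/25 ≈ 96.040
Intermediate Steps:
O(t) = 10 (O(t) = -5*(-2) = 10)
V(g) = -2/(7 + g) (V(g) = (-6 + 4)/(7 + g) = -2/(7 + g))
(V(3) + O(6))² = (-2/(7 + 3) + 10)² = (-2/10 + 10)² = (-2*⅒ + 10)² = (-⅕ + 10)² = (49/5)² = 2401/25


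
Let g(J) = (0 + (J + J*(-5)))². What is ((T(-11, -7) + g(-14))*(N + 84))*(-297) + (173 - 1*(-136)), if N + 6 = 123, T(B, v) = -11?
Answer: -186552816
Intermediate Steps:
N = 117 (N = -6 + 123 = 117)
g(J) = 16*J² (g(J) = (0 + (J - 5*J))² = (0 - 4*J)² = (-4*J)² = 16*J²)
((T(-11, -7) + g(-14))*(N + 84))*(-297) + (173 - 1*(-136)) = ((-11 + 16*(-14)²)*(117 + 84))*(-297) + (173 - 1*(-136)) = ((-11 + 16*196)*201)*(-297) + (173 + 136) = ((-11 + 3136)*201)*(-297) + 309 = (3125*201)*(-297) + 309 = 628125*(-297) + 309 = -186553125 + 309 = -186552816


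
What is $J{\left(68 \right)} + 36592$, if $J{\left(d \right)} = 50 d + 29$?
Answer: $40021$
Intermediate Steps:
$J{\left(d \right)} = 29 + 50 d$
$J{\left(68 \right)} + 36592 = \left(29 + 50 \cdot 68\right) + 36592 = \left(29 + 3400\right) + 36592 = 3429 + 36592 = 40021$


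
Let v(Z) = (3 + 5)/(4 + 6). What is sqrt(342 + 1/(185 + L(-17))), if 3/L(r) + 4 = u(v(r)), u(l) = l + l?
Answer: sqrt(3770610)/105 ≈ 18.493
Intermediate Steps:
v(Z) = 4/5 (v(Z) = 8/10 = 8*(1/10) = 4/5)
u(l) = 2*l
L(r) = -5/4 (L(r) = 3/(-4 + 2*(4/5)) = 3/(-4 + 8/5) = 3/(-12/5) = 3*(-5/12) = -5/4)
sqrt(342 + 1/(185 + L(-17))) = sqrt(342 + 1/(185 - 5/4)) = sqrt(342 + 1/(735/4)) = sqrt(342 + 4/735) = sqrt(251374/735) = sqrt(3770610)/105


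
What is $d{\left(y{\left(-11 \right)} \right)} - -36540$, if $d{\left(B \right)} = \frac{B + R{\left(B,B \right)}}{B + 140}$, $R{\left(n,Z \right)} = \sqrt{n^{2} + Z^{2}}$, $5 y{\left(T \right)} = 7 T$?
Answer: $\frac{3252049}{89} + \frac{11 \sqrt{2}}{89} \approx 36540.0$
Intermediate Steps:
$y{\left(T \right)} = \frac{7 T}{5}$
$R{\left(n,Z \right)} = \sqrt{Z^{2} + n^{2}}$
$d{\left(B \right)} = \frac{B + \sqrt{2} \sqrt{B^{2}}}{140 + B}$ ($d{\left(B \right)} = \frac{B + \sqrt{B^{2} + B^{2}}}{B + 140} = \frac{B + \sqrt{2 B^{2}}}{140 + B} = \frac{B + \sqrt{2} \sqrt{B^{2}}}{140 + B}$)
$d{\left(y{\left(-11 \right)} \right)} - -36540 = \frac{\frac{7}{5} \left(-11\right) + \sqrt{2} \sqrt{\left(\frac{7}{5} \left(-11\right)\right)^{2}}}{140 + \frac{7}{5} \left(-11\right)} - -36540 = \frac{- \frac{77}{5} + \sqrt{2} \sqrt{\left(- \frac{77}{5}\right)^{2}}}{140 - \frac{77}{5}} + 36540 = \frac{- \frac{77}{5} + \sqrt{2} \sqrt{\frac{5929}{25}}}{\frac{623}{5}} + 36540 = \frac{5 \left(- \frac{77}{5} + \sqrt{2} \cdot \frac{77}{5}\right)}{623} + 36540 = \frac{5 \left(- \frac{77}{5} + \frac{77 \sqrt{2}}{5}\right)}{623} + 36540 = \left(- \frac{11}{89} + \frac{11 \sqrt{2}}{89}\right) + 36540 = \frac{3252049}{89} + \frac{11 \sqrt{2}}{89}$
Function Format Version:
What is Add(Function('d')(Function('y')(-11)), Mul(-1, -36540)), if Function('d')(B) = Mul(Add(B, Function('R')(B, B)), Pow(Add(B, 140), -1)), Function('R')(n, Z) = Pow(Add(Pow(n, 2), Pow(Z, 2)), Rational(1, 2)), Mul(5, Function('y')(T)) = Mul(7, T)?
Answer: Add(Rational(3252049, 89), Mul(Rational(11, 89), Pow(2, Rational(1, 2)))) ≈ 36540.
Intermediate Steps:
Function('y')(T) = Mul(Rational(7, 5), T) (Function('y')(T) = Mul(Rational(1, 5), Mul(7, T)) = Mul(Rational(7, 5), T))
Function('R')(n, Z) = Pow(Add(Pow(Z, 2), Pow(n, 2)), Rational(1, 2))
Function('d')(B) = Mul(Pow(Add(140, B), -1), Add(B, Mul(Pow(2, Rational(1, 2)), Pow(Pow(B, 2), Rational(1, 2))))) (Function('d')(B) = Mul(Add(B, Pow(Add(Pow(B, 2), Pow(B, 2)), Rational(1, 2))), Pow(Add(B, 140), -1)) = Mul(Add(B, Pow(Mul(2, Pow(B, 2)), Rational(1, 2))), Pow(Add(140, B), -1)) = Mul(Add(B, Mul(Pow(2, Rational(1, 2)), Pow(Pow(B, 2), Rational(1, 2)))), Pow(Add(140, B), -1)) = Mul(Pow(Add(140, B), -1), Add(B, Mul(Pow(2, Rational(1, 2)), Pow(Pow(B, 2), Rational(1, 2))))))
Add(Function('d')(Function('y')(-11)), Mul(-1, -36540)) = Add(Mul(Pow(Add(140, Mul(Rational(7, 5), -11)), -1), Add(Mul(Rational(7, 5), -11), Mul(Pow(2, Rational(1, 2)), Pow(Pow(Mul(Rational(7, 5), -11), 2), Rational(1, 2))))), Mul(-1, -36540)) = Add(Mul(Pow(Add(140, Rational(-77, 5)), -1), Add(Rational(-77, 5), Mul(Pow(2, Rational(1, 2)), Pow(Pow(Rational(-77, 5), 2), Rational(1, 2))))), 36540) = Add(Mul(Pow(Rational(623, 5), -1), Add(Rational(-77, 5), Mul(Pow(2, Rational(1, 2)), Pow(Rational(5929, 25), Rational(1, 2))))), 36540) = Add(Mul(Rational(5, 623), Add(Rational(-77, 5), Mul(Pow(2, Rational(1, 2)), Rational(77, 5)))), 36540) = Add(Mul(Rational(5, 623), Add(Rational(-77, 5), Mul(Rational(77, 5), Pow(2, Rational(1, 2))))), 36540) = Add(Add(Rational(-11, 89), Mul(Rational(11, 89), Pow(2, Rational(1, 2)))), 36540) = Add(Rational(3252049, 89), Mul(Rational(11, 89), Pow(2, Rational(1, 2))))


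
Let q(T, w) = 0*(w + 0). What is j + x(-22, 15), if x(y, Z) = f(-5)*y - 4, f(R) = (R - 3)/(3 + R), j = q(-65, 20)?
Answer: -92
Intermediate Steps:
q(T, w) = 0 (q(T, w) = 0*w = 0)
j = 0
f(R) = (-3 + R)/(3 + R)
x(y, Z) = -4 + 4*y (x(y, Z) = ((-3 - 5)/(3 - 5))*y - 4 = (-8/(-2))*y - 4 = (-1/2*(-8))*y - 4 = 4*y - 4 = -4 + 4*y)
j + x(-22, 15) = 0 + (-4 + 4*(-22)) = 0 + (-4 - 88) = 0 - 92 = -92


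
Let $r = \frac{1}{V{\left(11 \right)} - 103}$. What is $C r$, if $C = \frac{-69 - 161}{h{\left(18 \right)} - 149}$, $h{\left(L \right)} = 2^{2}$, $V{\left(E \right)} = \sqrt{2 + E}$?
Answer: $- \frac{2369}{153642} - \frac{23 \sqrt{13}}{153642} \approx -0.015959$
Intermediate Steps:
$h{\left(L \right)} = 4$
$r = \frac{1}{-103 + \sqrt{13}}$ ($r = \frac{1}{\sqrt{2 + 11} - 103} = \frac{1}{\sqrt{13} - 103} = \frac{1}{-103 + \sqrt{13}} \approx -0.010061$)
$C = \frac{46}{29}$ ($C = \frac{-69 - 161}{4 - 149} = - \frac{230}{-145} = \left(-230\right) \left(- \frac{1}{145}\right) = \frac{46}{29} \approx 1.5862$)
$C r = \frac{46 \left(- \frac{103}{10596} - \frac{\sqrt{13}}{10596}\right)}{29} = - \frac{2369}{153642} - \frac{23 \sqrt{13}}{153642}$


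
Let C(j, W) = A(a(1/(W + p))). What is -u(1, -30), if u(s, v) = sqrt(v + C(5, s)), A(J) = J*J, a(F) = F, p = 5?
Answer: -I*sqrt(1079)/6 ≈ -5.4747*I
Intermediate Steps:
A(J) = J**2
C(j, W) = (5 + W)**(-2) (C(j, W) = (1/(W + 5))**2 = (1/(5 + W))**2 = (5 + W)**(-2))
u(s, v) = sqrt(v + (5 + s)**(-2))
-u(1, -30) = -sqrt(-30 + (5 + 1)**(-2)) = -sqrt(-30 + 6**(-2)) = -sqrt(-30 + 1/36) = -sqrt(-1079/36) = -I*sqrt(1079)/6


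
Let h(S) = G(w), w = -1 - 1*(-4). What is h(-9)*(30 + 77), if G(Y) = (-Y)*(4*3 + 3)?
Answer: -4815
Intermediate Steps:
w = 3 (w = -1 + 4 = 3)
G(Y) = -15*Y (G(Y) = (-Y)*(12 + 3) = -Y*15 = -15*Y)
h(S) = -45 (h(S) = -15*3 = -45)
h(-9)*(30 + 77) = -45*(30 + 77) = -45*107 = -4815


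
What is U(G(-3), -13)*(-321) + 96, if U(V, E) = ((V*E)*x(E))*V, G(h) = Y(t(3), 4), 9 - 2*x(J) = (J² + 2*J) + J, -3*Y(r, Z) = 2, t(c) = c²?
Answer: -336334/3 ≈ -1.1211e+5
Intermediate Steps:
Y(r, Z) = -⅔ (Y(r, Z) = -⅓*2 = -⅔)
x(J) = 9/2 - 3*J/2 - J²/2 (x(J) = 9/2 - ((J² + 2*J) + J)/2 = 9/2 - (J² + 3*J)/2 = 9/2 + (-3*J/2 - J²/2) = 9/2 - 3*J/2 - J²/2)
G(h) = -⅔
U(V, E) = E*V²*(9/2 - 3*E/2 - E²/2) (U(V, E) = ((V*E)*(9/2 - 3*E/2 - E²/2))*V = ((E*V)*(9/2 - 3*E/2 - E²/2))*V = (E*V*(9/2 - 3*E/2 - E²/2))*V = E*V²*(9/2 - 3*E/2 - E²/2))
U(G(-3), -13)*(-321) + 96 = ((½)*(-13)*(-⅔)²*(9 - 1*(-13)² - 3*(-13)))*(-321) + 96 = ((½)*(-13)*(4/9)*(9 - 1*169 + 39))*(-321) + 96 = ((½)*(-13)*(4/9)*(9 - 169 + 39))*(-321) + 96 = ((½)*(-13)*(4/9)*(-121))*(-321) + 96 = (3146/9)*(-321) + 96 = -336622/3 + 96 = -336334/3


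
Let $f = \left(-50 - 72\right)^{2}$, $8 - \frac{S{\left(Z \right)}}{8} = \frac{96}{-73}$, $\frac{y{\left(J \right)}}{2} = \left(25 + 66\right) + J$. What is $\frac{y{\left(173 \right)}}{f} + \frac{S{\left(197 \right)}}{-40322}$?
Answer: $\frac{184150276}{5476392913} \approx 0.033626$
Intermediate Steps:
$y{\left(J \right)} = 182 + 2 J$ ($y{\left(J \right)} = 2 \left(\left(25 + 66\right) + J\right) = 2 \left(91 + J\right) = 182 + 2 J$)
$S{\left(Z \right)} = \frac{5440}{73}$ ($S{\left(Z \right)} = 64 - 8 \frac{96}{-73} = 64 - 8 \cdot 96 \left(- \frac{1}{73}\right) = 64 - - \frac{768}{73} = 64 + \frac{768}{73} = \frac{5440}{73}$)
$f = 14884$ ($f = \left(-122\right)^{2} = 14884$)
$\frac{y{\left(173 \right)}}{f} + \frac{S{\left(197 \right)}}{-40322} = \frac{182 + 2 \cdot 173}{14884} + \frac{5440}{73 \left(-40322\right)} = \left(182 + 346\right) \frac{1}{14884} + \frac{5440}{73} \left(- \frac{1}{40322}\right) = 528 \cdot \frac{1}{14884} - \frac{2720}{1471753} = \frac{132}{3721} - \frac{2720}{1471753} = \frac{184150276}{5476392913}$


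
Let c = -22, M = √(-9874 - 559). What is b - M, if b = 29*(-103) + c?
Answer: -3009 - I*√10433 ≈ -3009.0 - 102.14*I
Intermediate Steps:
M = I*√10433 (M = √(-10433) = I*√10433 ≈ 102.14*I)
b = -3009 (b = 29*(-103) - 22 = -2987 - 22 = -3009)
b - M = -3009 - I*√10433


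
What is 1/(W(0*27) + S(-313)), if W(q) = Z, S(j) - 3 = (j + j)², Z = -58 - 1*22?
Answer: 1/391799 ≈ 2.5523e-6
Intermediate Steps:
Z = -80 (Z = -58 - 22 = -80)
S(j) = 3 + 4*j² (S(j) = 3 + (j + j)² = 3 + (2*j)² = 3 + 4*j²)
W(q) = -80
1/(W(0*27) + S(-313)) = 1/(-80 + (3 + 4*(-313)²)) = 1/(-80 + (3 + 4*97969)) = 1/(-80 + (3 + 391876)) = 1/(-80 + 391879) = 1/391799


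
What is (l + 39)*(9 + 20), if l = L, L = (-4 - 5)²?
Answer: 3480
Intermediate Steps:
L = 81 (L = (-9)² = 81)
l = 81
(l + 39)*(9 + 20) = (81 + 39)*(9 + 20) = 120*29 = 3480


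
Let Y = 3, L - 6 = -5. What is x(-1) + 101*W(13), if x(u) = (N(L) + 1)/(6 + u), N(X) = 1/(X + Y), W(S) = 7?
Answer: 2829/4 ≈ 707.25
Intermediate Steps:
L = 1 (L = 6 - 5 = 1)
N(X) = 1/(3 + X) (N(X) = 1/(X + 3) = 1/(3 + X))
x(u) = 5/(4*(6 + u)) (x(u) = (1/(3 + 1) + 1)/(6 + u) = (1/4 + 1)/(6 + u) = (¼ + 1)/(6 + u) = 5/(4*(6 + u)))
x(-1) + 101*W(13) = 5/(4*(6 - 1)) + 101*7 = (5/4)/5 + 707 = (5/4)*(⅕) + 707 = ¼ + 707 = 2829/4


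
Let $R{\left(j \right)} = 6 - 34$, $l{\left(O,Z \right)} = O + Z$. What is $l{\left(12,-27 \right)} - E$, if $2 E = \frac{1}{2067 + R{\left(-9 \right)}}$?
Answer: $- \frac{61171}{4078} \approx -15.0$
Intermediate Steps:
$R{\left(j \right)} = -28$ ($R{\left(j \right)} = 6 - 34 = -28$)
$E = \frac{1}{4078}$ ($E = \frac{1}{2 \left(2067 - 28\right)} = \frac{1}{2 \cdot 2039} = \frac{1}{2} \cdot \frac{1}{2039} = \frac{1}{4078} \approx 0.00024522$)
$l{\left(12,-27 \right)} - E = \left(12 - 27\right) - \frac{1}{4078} = -15 - \frac{1}{4078} = - \frac{61171}{4078}$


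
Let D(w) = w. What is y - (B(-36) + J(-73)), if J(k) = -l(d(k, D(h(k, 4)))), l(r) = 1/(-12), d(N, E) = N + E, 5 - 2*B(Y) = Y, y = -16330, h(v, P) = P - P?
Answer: -196207/12 ≈ -16351.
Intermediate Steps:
h(v, P) = 0
B(Y) = 5/2 - Y/2
d(N, E) = E + N
l(r) = -1/12
J(k) = 1/12 (J(k) = -1*(-1/12) = 1/12)
y - (B(-36) + J(-73)) = -16330 - ((5/2 - ½*(-36)) + 1/12) = -16330 - ((5/2 + 18) + 1/12) = -16330 - (41/2 + 1/12) = -16330 - 1*247/12 = -16330 - 247/12 = -196207/12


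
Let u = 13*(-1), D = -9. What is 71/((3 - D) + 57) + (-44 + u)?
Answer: -3862/69 ≈ -55.971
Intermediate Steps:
u = -13
71/((3 - D) + 57) + (-44 + u) = 71/((3 - 1*(-9)) + 57) + (-44 - 13) = 71/((3 + 9) + 57) - 57 = 71/(12 + 57) - 57 = 71/69 - 57 = -3862/69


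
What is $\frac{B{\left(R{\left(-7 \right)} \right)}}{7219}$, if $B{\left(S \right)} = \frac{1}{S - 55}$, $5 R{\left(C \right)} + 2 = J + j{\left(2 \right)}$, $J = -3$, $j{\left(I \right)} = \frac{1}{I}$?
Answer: $- \frac{10}{4035421} \approx -2.4781 \cdot 10^{-6}$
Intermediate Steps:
$R{\left(C \right)} = - \frac{9}{10}$ ($R{\left(C \right)} = - \frac{2}{5} + \frac{-3 + \frac{1}{2}}{5} = - \frac{2}{5} + \frac{1}{5} \left(- \frac{5}{2}\right) = - \frac{2}{5} - \frac{1}{2} = - \frac{9}{10}$)
$B{\left(S \right)} = \frac{1}{-55 + S}$
$\frac{B{\left(R{\left(-7 \right)} \right)}}{7219} = \frac{1}{\left(-55 - \frac{9}{10}\right) 7219} = \frac{1}{- \frac{559}{10}} \cdot \frac{1}{7219} = \left(- \frac{10}{559}\right) \frac{1}{7219} = - \frac{10}{4035421}$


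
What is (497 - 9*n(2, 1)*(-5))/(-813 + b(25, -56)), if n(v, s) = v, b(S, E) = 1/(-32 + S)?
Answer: -4109/5692 ≈ -0.72189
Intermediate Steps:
(497 - 9*n(2, 1)*(-5))/(-813 + b(25, -56)) = (497 - 9*2*(-5))/(-813 + 1/(-32 + 25)) = (497 - 18*(-5))/(-813 + 1/(-7)) = (497 + 90)/(-813 - ⅐) = 587/(-5692/7) = 587*(-7/5692) = -4109/5692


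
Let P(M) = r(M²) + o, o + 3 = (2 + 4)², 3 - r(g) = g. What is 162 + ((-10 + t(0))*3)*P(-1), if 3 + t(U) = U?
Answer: -1203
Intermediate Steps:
t(U) = -3 + U
r(g) = 3 - g
o = 33 (o = -3 + (2 + 4)² = -3 + 6² = -3 + 36 = 33)
P(M) = 36 - M² (P(M) = (3 - M²) + 33 = 36 - M²)
162 + ((-10 + t(0))*3)*P(-1) = 162 + ((-10 + (-3 + 0))*3)*(36 - 1*(-1)²) = 162 + ((-10 - 3)*3)*(36 - 1*1) = 162 + (-13*3)*(36 - 1) = 162 - 39*35 = 162 - 1365 = -1203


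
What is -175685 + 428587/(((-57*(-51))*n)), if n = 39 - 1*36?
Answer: -90101194/513 ≈ -1.7564e+5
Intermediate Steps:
n = 3 (n = 39 - 36 = 3)
-175685 + 428587/(((-57*(-51))*n)) = -175685 + 428587/((-57*(-51)*3)) = -175685 + 428587/((2907*3)) = -175685 + 428587/8721 = -175685 + 428587*(1/8721) = -175685 + 25211/513 = -90101194/513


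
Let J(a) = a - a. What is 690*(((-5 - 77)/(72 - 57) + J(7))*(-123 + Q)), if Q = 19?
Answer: 392288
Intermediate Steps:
J(a) = 0
690*(((-5 - 77)/(72 - 57) + J(7))*(-123 + Q)) = 690*(((-5 - 77)/(72 - 57) + 0)*(-123 + 19)) = 690*((-82/15 + 0)*(-104)) = 690*(-82/15*(-104)) = 690*(8528/15) = 392288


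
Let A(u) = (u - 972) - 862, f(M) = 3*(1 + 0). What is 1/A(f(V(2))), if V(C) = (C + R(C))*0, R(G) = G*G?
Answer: -1/1831 ≈ -0.00054615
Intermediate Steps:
R(G) = G²
V(C) = 0 (V(C) = (C + C²)*0 = 0)
f(M) = 3 (f(M) = 3*1 = 3)
A(u) = -1834 + u (A(u) = (-972 + u) - 862 = -1834 + u)
1/A(f(V(2))) = 1/(-1834 + 3) = 1/(-1831) = -1/1831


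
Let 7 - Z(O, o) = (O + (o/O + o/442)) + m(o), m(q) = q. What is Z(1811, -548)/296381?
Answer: -502072814/118620864011 ≈ -0.0042326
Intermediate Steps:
Z(O, o) = 7 - O - 443*o/442 - o/O (Z(O, o) = 7 - ((O + (o/O + o/442)) + o) = 7 - ((O + (o/442 + o/O)) + o) = 7 - ((O + o/442 + o/O) + o) = 7 - (O + 443*o/442 + o/O) = 7 + (-O - 443*o/442 - o/O) = 7 - O - 443*o/442 - o/O)
Z(1811, -548)/296381 = (7 - 1*1811 - 443/442*(-548) - 1*(-548)/1811)/296381 = (7 - 1811 + 121382/221 - 1*(-548)*1/1811)*(1/296381) = (7 - 1811 + 121382/221 + 548/1811)*(1/296381) = -502072814/400231*1/296381 = -502072814/118620864011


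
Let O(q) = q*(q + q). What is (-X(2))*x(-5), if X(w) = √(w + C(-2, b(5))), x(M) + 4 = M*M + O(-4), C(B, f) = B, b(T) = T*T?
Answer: 0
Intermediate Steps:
b(T) = T²
O(q) = 2*q² (O(q) = q*(2*q) = 2*q²)
x(M) = 28 + M² (x(M) = -4 + (M*M + 2*(-4)²) = -4 + (M² + 2*16) = -4 + (M² + 32) = -4 + (32 + M²) = 28 + M²)
X(w) = √(-2 + w) (X(w) = √(w - 2) = √(-2 + w))
(-X(2))*x(-5) = (-√(-2 + 2))*(28 + (-5)²) = (-√0)*(28 + 25) = -1*0*53 = 0*53 = 0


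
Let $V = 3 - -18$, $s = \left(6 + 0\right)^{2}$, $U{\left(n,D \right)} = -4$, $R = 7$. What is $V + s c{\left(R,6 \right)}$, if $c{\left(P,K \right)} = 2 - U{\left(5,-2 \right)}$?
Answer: $237$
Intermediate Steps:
$s = 36$ ($s = 6^{2} = 36$)
$V = 21$ ($V = 3 + 18 = 21$)
$c{\left(P,K \right)} = 6$ ($c{\left(P,K \right)} = 2 - -4 = 2 + 4 = 6$)
$V + s c{\left(R,6 \right)} = 21 + 36 \cdot 6 = 21 + 216 = 237$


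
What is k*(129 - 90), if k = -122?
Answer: -4758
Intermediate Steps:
k*(129 - 90) = -122*(129 - 90) = -122*39 = -4758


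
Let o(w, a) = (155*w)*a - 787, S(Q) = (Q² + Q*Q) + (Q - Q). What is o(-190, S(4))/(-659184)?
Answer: 943187/659184 ≈ 1.4308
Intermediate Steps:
S(Q) = 2*Q² (S(Q) = (Q² + Q²) + 0 = 2*Q² + 0 = 2*Q²)
o(w, a) = -787 + 155*a*w (o(w, a) = 155*a*w - 787 = -787 + 155*a*w)
o(-190, S(4))/(-659184) = (-787 + 155*(2*4²)*(-190))/(-659184) = (-787 + 155*(2*16)*(-190))*(-1/659184) = (-787 + 155*32*(-190))*(-1/659184) = (-787 - 942400)*(-1/659184) = -943187*(-1/659184) = 943187/659184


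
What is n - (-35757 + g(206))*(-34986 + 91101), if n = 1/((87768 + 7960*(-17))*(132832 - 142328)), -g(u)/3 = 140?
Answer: 916686869934620161/451553792 ≈ 2.0301e+9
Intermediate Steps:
g(u) = -420 (g(u) = -3*140 = -420)
n = 1/451553792 (n = 1/((87768 - 135320)*(-9496)) = 1/(-47552*(-9496)) = 1/451553792 ≈ 2.2146e-9)
n - (-35757 + g(206))*(-34986 + 91101) = 1/451553792 - (-35757 - 420)*(-34986 + 91101) = 1/451553792 - (-36177)*56115 = 1/451553792 - 1*(-2030072355) = 1/451553792 + 2030072355 = 916686869934620161/451553792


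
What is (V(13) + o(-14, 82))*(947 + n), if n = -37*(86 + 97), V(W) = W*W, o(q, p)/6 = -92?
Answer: 2230592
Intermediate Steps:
o(q, p) = -552 (o(q, p) = 6*(-92) = -552)
V(W) = W**2
n = -6771 (n = -37*183 = -6771)
(V(13) + o(-14, 82))*(947 + n) = (13**2 - 552)*(947 - 6771) = (169 - 552)*(-5824) = -383*(-5824) = 2230592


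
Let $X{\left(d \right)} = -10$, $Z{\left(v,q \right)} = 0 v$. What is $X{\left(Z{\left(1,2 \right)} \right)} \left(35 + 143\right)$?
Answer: $-1780$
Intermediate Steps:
$Z{\left(v,q \right)} = 0$
$X{\left(Z{\left(1,2 \right)} \right)} \left(35 + 143\right) = - 10 \left(35 + 143\right) = \left(-10\right) 178 = -1780$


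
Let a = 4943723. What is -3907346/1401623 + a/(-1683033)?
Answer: -13505428122847/2358977762559 ≈ -5.7251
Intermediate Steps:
-3907346/1401623 + a/(-1683033) = -3907346/1401623 + 4943723/(-1683033) = -3907346*1/1401623 + 4943723*(-1/1683033) = -3907346/1401623 - 4943723/1683033 = -13505428122847/2358977762559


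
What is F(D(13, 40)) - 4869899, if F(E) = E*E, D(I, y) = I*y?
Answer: -4599499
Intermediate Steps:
F(E) = E**2
F(D(13, 40)) - 4869899 = (13*40)**2 - 4869899 = 520**2 - 4869899 = 270400 - 4869899 = -4599499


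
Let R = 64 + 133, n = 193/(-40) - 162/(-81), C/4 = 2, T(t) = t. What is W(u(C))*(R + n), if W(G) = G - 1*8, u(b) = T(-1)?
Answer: -69903/40 ≈ -1747.6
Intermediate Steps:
C = 8 (C = 4*2 = 8)
u(b) = -1
n = -113/40 (n = 193*(-1/40) - 162*(-1/81) = -193/40 + 2 = -113/40 ≈ -2.8250)
W(G) = -8 + G (W(G) = G - 8 = -8 + G)
R = 197
W(u(C))*(R + n) = (-8 - 1)*(197 - 113/40) = -9*7767/40 = -69903/40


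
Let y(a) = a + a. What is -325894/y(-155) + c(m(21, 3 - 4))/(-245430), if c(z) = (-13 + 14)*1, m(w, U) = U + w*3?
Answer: 7998416411/7608330 ≈ 1051.3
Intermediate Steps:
y(a) = 2*a
m(w, U) = U + 3*w
c(z) = 1 (c(z) = 1*1 = 1)
-325894/y(-155) + c(m(21, 3 - 4))/(-245430) = -325894/(2*(-155)) + 1/(-245430) = -325894/(-310) + 1*(-1/245430) = -325894*(-1/310) - 1/245430 = 162947/155 - 1/245430 = 7998416411/7608330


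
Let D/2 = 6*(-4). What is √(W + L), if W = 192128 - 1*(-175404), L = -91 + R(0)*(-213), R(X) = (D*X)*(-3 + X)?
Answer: √367441 ≈ 606.17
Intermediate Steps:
D = -48 (D = 2*(6*(-4)) = 2*(-24) = -48)
R(X) = -48*X*(-3 + X) (R(X) = (-48*X)*(-3 + X) = -48*X*(-3 + X))
L = -91 (L = -91 + (48*0*(3 - 1*0))*(-213) = -91 + (48*0*(3 + 0))*(-213) = -91 + (48*0*3)*(-213) = -91 + 0*(-213) = -91 + 0 = -91)
W = 367532 (W = 192128 + 175404 = 367532)
√(W + L) = √(367532 - 91) = √367441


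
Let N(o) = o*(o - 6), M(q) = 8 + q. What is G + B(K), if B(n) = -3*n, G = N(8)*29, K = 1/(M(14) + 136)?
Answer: 73309/158 ≈ 463.98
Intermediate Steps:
N(o) = o*(-6 + o)
K = 1/158 (K = 1/((8 + 14) + 136) = 1/(22 + 136) = 1/158 ≈ 0.0063291)
G = 464 (G = (8*(-6 + 8))*29 = (8*2)*29 = 16*29 = 464)
G + B(K) = 464 - 3*1/158 = 464 - 3/158 = 73309/158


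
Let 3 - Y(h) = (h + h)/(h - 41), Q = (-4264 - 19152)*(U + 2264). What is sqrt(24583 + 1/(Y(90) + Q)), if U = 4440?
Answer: sqrt(1454522604819530075937782)/7692062369 ≈ 156.79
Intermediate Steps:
Q = -156980864 (Q = (-4264 - 19152)*(4440 + 2264) = -23416*6704 = -156980864)
Y(h) = 3 - 2*h/(-41 + h) (Y(h) = 3 - (h + h)/(h - 41) = 3 - 2*h/(-41 + h))
sqrt(24583 + 1/(Y(90) + Q)) = sqrt(24583 + 1/((-123 + 90)/(-41 + 90) - 156980864)) = sqrt(24583 + 1/(-33/49 - 156980864)) = sqrt(24583 + 1/(-7692062369/49)) = sqrt(24583 - 49/7692062369) = sqrt(189093969217078/7692062369) = sqrt(1454522604819530075937782)/7692062369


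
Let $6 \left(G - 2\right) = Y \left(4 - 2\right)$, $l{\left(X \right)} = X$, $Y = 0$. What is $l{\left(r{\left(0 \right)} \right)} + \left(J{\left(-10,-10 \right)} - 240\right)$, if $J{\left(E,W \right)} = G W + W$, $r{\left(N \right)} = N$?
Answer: $-270$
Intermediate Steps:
$G = 2$ ($G = 2 + \frac{0 \left(4 - 2\right)}{6} = 2 + \frac{0 \cdot 2}{6} = 2 + \frac{1}{6} \cdot 0 = 2 + 0 = 2$)
$J{\left(E,W \right)} = 3 W$ ($J{\left(E,W \right)} = 2 W + W = 3 W$)
$l{\left(r{\left(0 \right)} \right)} + \left(J{\left(-10,-10 \right)} - 240\right) = 0 + \left(3 \left(-10\right) - 240\right) = 0 - 270 = -270$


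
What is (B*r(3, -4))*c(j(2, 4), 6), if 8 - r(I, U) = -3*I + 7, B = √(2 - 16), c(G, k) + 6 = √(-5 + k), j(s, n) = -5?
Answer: -50*I*√14 ≈ -187.08*I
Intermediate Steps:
c(G, k) = -6 + √(-5 + k)
B = I*√14 (B = √(-14) = I*√14 ≈ 3.7417*I)
r(I, U) = 1 + 3*I (r(I, U) = 8 - (-3*I + 7) = 8 - (7 - 3*I) = 8 + (-7 + 3*I) = 1 + 3*I)
(B*r(3, -4))*c(j(2, 4), 6) = ((I*√14)*(1 + 3*3))*(-6 + √(-5 + 6)) = ((I*√14)*(1 + 9))*(-6 + √1) = ((I*√14)*10)*(-6 + 1) = (10*I*√14)*(-5) = -50*I*√14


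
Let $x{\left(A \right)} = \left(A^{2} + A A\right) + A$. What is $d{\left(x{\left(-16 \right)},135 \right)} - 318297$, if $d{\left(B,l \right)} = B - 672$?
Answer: $-318473$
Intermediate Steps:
$x{\left(A \right)} = A + 2 A^{2}$ ($x{\left(A \right)} = \left(A^{2} + A^{2}\right) + A = 2 A^{2} + A = A + 2 A^{2}$)
$d{\left(B,l \right)} = -672 + B$
$d{\left(x{\left(-16 \right)},135 \right)} - 318297 = \left(-672 - 16 \left(1 + 2 \left(-16\right)\right)\right) - 318297 = \left(-672 - 16 \left(1 - 32\right)\right) - 318297 = \left(-672 - -496\right) - 318297 = \left(-672 + 496\right) - 318297 = -176 - 318297 = -318473$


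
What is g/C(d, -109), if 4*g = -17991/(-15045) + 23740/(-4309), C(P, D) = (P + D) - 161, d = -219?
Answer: 93215027/42268446060 ≈ 0.0022053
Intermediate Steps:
C(P, D) = -161 + D + P (C(P, D) = (D + P) - 161 = -161 + D + P)
g = -93215027/86438540 (g = (-17991/(-15045) + 23740/(-4309))/4 = (-17991*(-1/15045) + 23740*(-1/4309))/4 = (5997/5015 - 23740/4309)/4 = (¼)*(-93215027/21609635) = -93215027/86438540 ≈ -1.0784)
g/C(d, -109) = -93215027/(86438540*(-161 - 109 - 219)) = -93215027/86438540/(-489) = -93215027/86438540*(-1/489) = 93215027/42268446060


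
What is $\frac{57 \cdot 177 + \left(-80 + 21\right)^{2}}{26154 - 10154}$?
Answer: $\frac{1357}{1600} \approx 0.84813$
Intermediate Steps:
$\frac{57 \cdot 177 + \left(-80 + 21\right)^{2}}{26154 - 10154} = \frac{10089 + \left(-59\right)^{2}}{16000} = \left(10089 + 3481\right) \frac{1}{16000} = 13570 \cdot \frac{1}{16000} = \frac{1357}{1600}$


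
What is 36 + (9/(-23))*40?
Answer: 468/23 ≈ 20.348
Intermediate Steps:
36 + (9/(-23))*40 = 36 + (9*(-1/23))*40 = 36 - 9/23*40 = 36 - 360/23 = 468/23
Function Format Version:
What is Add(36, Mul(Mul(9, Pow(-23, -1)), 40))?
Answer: Rational(468, 23) ≈ 20.348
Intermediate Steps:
Add(36, Mul(Mul(9, Pow(-23, -1)), 40)) = Add(36, Mul(Mul(9, Rational(-1, 23)), 40)) = Add(36, Mul(Rational(-9, 23), 40)) = Add(36, Rational(-360, 23)) = Rational(468, 23)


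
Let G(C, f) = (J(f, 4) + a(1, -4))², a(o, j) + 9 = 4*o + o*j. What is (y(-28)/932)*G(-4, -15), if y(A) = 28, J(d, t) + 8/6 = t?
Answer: 2527/2097 ≈ 1.2051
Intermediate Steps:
J(d, t) = -4/3 + t
a(o, j) = -9 + 4*o + j*o (a(o, j) = -9 + (4*o + o*j) = -9 + (4*o + j*o) = -9 + 4*o + j*o)
G(C, f) = 361/9 (G(C, f) = ((-4/3 + 4) + (-9 + 4*1 - 4*1))² = (8/3 + (-9 + 4 - 4))² = (8/3 - 9)² = (-19/3)² = 361/9)
(y(-28)/932)*G(-4, -15) = (28/932)*(361/9) = (28*(1/932))*(361/9) = (7/233)*(361/9) = 2527/2097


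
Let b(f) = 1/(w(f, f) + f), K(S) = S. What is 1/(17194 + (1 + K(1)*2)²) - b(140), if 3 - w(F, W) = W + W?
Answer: 17340/2356811 ≈ 0.0073574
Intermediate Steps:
w(F, W) = 3 - 2*W (w(F, W) = 3 - (W + W) = 3 - 2*W)
b(f) = 1/(3 - f) (b(f) = 1/((3 - 2*f) + f) = 1/(3 - f))
1/(17194 + (1 + K(1)*2)²) - b(140) = 1/(17194 + (1 + 1*2)²) - 1/(3 - 1*140) = 1/(17194 + (1 + 2)²) - 1/(3 - 140) = 1/(17194 + 3²) - 1/(-137) = 1/(17194 + 9) - 1*(-1/137) = 1/17203 + 1/137 = 17340/2356811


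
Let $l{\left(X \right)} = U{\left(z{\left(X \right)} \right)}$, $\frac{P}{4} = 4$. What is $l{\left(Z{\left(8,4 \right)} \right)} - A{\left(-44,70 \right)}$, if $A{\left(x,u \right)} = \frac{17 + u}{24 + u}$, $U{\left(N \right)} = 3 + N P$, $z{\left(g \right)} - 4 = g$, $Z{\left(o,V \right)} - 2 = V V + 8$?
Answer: $\frac{45315}{94} \approx 482.07$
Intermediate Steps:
$P = 16$ ($P = 4 \cdot 4 = 16$)
$Z{\left(o,V \right)} = 10 + V^{2}$ ($Z{\left(o,V \right)} = 2 + \left(V V + 8\right) = 2 + \left(V^{2} + 8\right) = 2 + \left(8 + V^{2}\right) = 10 + V^{2}$)
$z{\left(g \right)} = 4 + g$
$U{\left(N \right)} = 3 + 16 N$ ($U{\left(N \right)} = 3 + N 16 = 3 + 16 N$)
$A{\left(x,u \right)} = \frac{17 + u}{24 + u}$
$l{\left(X \right)} = 67 + 16 X$ ($l{\left(X \right)} = 3 + 16 \left(4 + X\right) = 3 + \left(64 + 16 X\right) = 67 + 16 X$)
$l{\left(Z{\left(8,4 \right)} \right)} - A{\left(-44,70 \right)} = \left(67 + 16 \left(10 + 4^{2}\right)\right) - \frac{17 + 70}{24 + 70} = \left(67 + 16 \left(10 + 16\right)\right) - \frac{1}{94} \cdot 87 = \left(67 + 16 \cdot 26\right) - \frac{1}{94} \cdot 87 = \left(67 + 416\right) - \frac{87}{94} = 483 - \frac{87}{94} = \frac{45315}{94}$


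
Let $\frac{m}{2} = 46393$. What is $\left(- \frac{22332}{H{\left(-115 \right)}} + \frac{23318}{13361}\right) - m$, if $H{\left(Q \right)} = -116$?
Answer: $- \frac{35876427949}{387469} \approx -92592.0$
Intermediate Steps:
$m = 92786$ ($m = 2 \cdot 46393 = 92786$)
$\left(- \frac{22332}{H{\left(-115 \right)}} + \frac{23318}{13361}\right) - m = \left(- \frac{22332}{-116} + \frac{23318}{13361}\right) - 92786 = \left(\left(-22332\right) \left(- \frac{1}{116}\right) + 23318 \cdot \frac{1}{13361}\right) - 92786 = \left(\frac{5583}{29} + \frac{23318}{13361}\right) - 92786 = \frac{75270685}{387469} - 92786 = - \frac{35876427949}{387469}$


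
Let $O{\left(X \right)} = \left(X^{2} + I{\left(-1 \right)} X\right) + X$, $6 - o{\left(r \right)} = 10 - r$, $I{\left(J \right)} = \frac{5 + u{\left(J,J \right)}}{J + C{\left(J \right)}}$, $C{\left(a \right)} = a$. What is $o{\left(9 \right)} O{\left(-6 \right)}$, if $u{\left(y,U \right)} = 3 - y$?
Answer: $285$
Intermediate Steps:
$I{\left(J \right)} = \frac{8 - J}{2 J}$ ($I{\left(J \right)} = \frac{5 - \left(-3 + J\right)}{J + J} = \frac{8 - J}{2 J}$)
$o{\left(r \right)} = -4 + r$ ($o{\left(r \right)} = 6 - \left(10 - r\right) = 6 + \left(-10 + r\right) = -4 + r$)
$O{\left(X \right)} = X^{2} - \frac{7 X}{2}$ ($O{\left(X \right)} = \left(X^{2} + \frac{8 - -1}{2 \left(-1\right)} X\right) + X = \left(X^{2} + \frac{1}{2} \left(-1\right) \left(8 + 1\right) X\right) + X = \left(X^{2} + \frac{1}{2} \left(-1\right) 9 X\right) + X = \left(X^{2} - \frac{9 X}{2}\right) + X = X^{2} - \frac{7 X}{2}$)
$o{\left(9 \right)} O{\left(-6 \right)} = \left(-4 + 9\right) \frac{1}{2} \left(-6\right) \left(-7 + 2 \left(-6\right)\right) = 5 \cdot \frac{1}{2} \left(-6\right) \left(-7 - 12\right) = 5 \cdot \frac{1}{2} \left(-6\right) \left(-19\right) = 5 \cdot 57 = 285$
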